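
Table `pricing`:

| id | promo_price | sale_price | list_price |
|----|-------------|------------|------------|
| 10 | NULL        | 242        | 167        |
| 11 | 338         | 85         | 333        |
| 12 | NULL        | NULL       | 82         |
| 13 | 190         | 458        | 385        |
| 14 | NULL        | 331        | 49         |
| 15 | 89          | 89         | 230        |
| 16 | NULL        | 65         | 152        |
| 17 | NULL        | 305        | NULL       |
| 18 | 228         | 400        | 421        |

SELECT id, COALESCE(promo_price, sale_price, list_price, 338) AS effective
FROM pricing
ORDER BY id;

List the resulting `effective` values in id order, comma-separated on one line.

242, 338, 82, 190, 331, 89, 65, 305, 228

id=10: promo_price=NULL, sale_price=242 → 242
id=11: promo_price=338 → 338
id=12: promo_price=NULL, sale_price=NULL, list_price=82 → 82
id=13: promo_price=190 → 190
id=14: promo_price=NULL, sale_price=331 → 331
id=15: promo_price=89 → 89
id=16: promo_price=NULL, sale_price=65 → 65
id=17: promo_price=NULL, sale_price=305 → 305
id=18: promo_price=228 → 228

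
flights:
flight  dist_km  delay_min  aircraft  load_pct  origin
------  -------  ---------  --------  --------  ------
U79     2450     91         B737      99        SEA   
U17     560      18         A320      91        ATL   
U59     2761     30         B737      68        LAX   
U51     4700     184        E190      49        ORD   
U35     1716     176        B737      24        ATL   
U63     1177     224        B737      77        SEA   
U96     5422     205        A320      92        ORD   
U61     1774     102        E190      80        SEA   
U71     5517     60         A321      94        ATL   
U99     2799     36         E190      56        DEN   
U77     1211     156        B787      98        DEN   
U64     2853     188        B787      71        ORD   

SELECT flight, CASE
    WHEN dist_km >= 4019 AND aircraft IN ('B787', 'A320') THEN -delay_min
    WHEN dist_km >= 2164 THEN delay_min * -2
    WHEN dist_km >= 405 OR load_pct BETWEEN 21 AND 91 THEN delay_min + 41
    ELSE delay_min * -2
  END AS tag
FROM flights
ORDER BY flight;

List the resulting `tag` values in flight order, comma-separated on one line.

flight=U17: dist_km >= 405 OR load_pct BETWEEN 21 AND 91 → 59
flight=U35: dist_km >= 405 OR load_pct BETWEEN 21 AND 91 → 217
flight=U51: dist_km >= 2164 → -368
flight=U59: dist_km >= 2164 → -60
flight=U61: dist_km >= 405 OR load_pct BETWEEN 21 AND 91 → 143
flight=U63: dist_km >= 405 OR load_pct BETWEEN 21 AND 91 → 265
flight=U64: dist_km >= 2164 → -376
flight=U71: dist_km >= 2164 → -120
flight=U77: dist_km >= 405 OR load_pct BETWEEN 21 AND 91 → 197
flight=U79: dist_km >= 2164 → -182
flight=U96: dist_km >= 4019 AND aircraft IN ('B787', 'A320') → -205
flight=U99: dist_km >= 2164 → -72

59, 217, -368, -60, 143, 265, -376, -120, 197, -182, -205, -72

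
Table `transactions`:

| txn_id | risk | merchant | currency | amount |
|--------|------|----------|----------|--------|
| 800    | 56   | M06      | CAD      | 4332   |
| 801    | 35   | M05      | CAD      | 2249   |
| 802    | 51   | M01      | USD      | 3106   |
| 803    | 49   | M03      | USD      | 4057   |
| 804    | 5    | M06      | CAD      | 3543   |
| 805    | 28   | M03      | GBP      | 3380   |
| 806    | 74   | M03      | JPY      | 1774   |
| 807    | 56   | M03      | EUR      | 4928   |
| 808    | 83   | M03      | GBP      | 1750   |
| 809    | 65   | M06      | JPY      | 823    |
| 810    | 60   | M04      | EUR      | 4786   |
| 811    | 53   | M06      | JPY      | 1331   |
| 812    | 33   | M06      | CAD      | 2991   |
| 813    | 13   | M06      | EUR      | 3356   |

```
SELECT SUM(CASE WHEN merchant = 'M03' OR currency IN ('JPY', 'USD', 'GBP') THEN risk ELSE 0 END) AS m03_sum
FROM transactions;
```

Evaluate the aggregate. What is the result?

459

txn_id=800: ✗
txn_id=801: ✗
txn_id=802: ✓ → 51
txn_id=803: ✓ → 49
txn_id=804: ✗
txn_id=805: ✓ → 28
txn_id=806: ✓ → 74
txn_id=807: ✓ → 56
txn_id=808: ✓ → 83
txn_id=809: ✓ → 65
txn_id=810: ✗
txn_id=811: ✓ → 53
txn_id=812: ✗
txn_id=813: ✗
m03_sum = 51 + 49 + 28 + 74 + 56 + 83 + 65 + 53 = 459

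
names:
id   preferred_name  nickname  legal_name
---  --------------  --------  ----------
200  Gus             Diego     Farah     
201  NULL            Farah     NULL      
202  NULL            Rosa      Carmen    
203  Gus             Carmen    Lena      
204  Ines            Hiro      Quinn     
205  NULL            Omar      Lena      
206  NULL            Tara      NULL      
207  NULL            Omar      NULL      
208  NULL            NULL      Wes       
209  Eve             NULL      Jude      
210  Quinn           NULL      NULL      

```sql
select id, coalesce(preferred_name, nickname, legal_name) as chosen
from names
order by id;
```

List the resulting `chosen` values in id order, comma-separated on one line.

Gus, Farah, Rosa, Gus, Ines, Omar, Tara, Omar, Wes, Eve, Quinn

id=200: preferred_name=Gus → Gus
id=201: preferred_name=NULL, nickname=Farah → Farah
id=202: preferred_name=NULL, nickname=Rosa → Rosa
id=203: preferred_name=Gus → Gus
id=204: preferred_name=Ines → Ines
id=205: preferred_name=NULL, nickname=Omar → Omar
id=206: preferred_name=NULL, nickname=Tara → Tara
id=207: preferred_name=NULL, nickname=Omar → Omar
id=208: preferred_name=NULL, nickname=NULL, legal_name=Wes → Wes
id=209: preferred_name=Eve → Eve
id=210: preferred_name=Quinn → Quinn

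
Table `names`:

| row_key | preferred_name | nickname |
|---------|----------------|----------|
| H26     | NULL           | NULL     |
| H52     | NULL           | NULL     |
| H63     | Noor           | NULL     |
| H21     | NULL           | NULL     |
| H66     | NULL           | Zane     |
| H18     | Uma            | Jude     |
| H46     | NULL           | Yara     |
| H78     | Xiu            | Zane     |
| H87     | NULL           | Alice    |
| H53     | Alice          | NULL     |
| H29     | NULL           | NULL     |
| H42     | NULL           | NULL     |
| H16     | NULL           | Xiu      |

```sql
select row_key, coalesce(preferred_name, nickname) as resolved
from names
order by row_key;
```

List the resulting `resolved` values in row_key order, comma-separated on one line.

row_key=H16: preferred_name=NULL, nickname=Xiu → Xiu
row_key=H18: preferred_name=Uma → Uma
row_key=H21: preferred_name=NULL, nickname=NULL (all NULL) → NULL
row_key=H26: preferred_name=NULL, nickname=NULL (all NULL) → NULL
row_key=H29: preferred_name=NULL, nickname=NULL (all NULL) → NULL
row_key=H42: preferred_name=NULL, nickname=NULL (all NULL) → NULL
row_key=H46: preferred_name=NULL, nickname=Yara → Yara
row_key=H52: preferred_name=NULL, nickname=NULL (all NULL) → NULL
row_key=H53: preferred_name=Alice → Alice
row_key=H63: preferred_name=Noor → Noor
row_key=H66: preferred_name=NULL, nickname=Zane → Zane
row_key=H78: preferred_name=Xiu → Xiu
row_key=H87: preferred_name=NULL, nickname=Alice → Alice

Xiu, Uma, NULL, NULL, NULL, NULL, Yara, NULL, Alice, Noor, Zane, Xiu, Alice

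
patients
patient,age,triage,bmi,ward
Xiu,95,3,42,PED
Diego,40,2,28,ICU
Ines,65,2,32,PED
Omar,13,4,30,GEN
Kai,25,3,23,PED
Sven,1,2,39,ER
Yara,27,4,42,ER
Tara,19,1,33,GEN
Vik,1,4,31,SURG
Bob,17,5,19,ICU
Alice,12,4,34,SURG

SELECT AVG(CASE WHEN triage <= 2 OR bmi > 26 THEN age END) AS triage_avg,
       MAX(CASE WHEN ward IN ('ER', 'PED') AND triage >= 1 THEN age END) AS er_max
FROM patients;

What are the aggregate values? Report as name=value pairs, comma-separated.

[triage_avg: triage <= 2 OR bmi > 26]
patient=Xiu: ✓ → 95
patient=Diego: ✓ → 40
patient=Ines: ✓ → 65
patient=Omar: ✓ → 13
patient=Kai: ✗
patient=Sven: ✓ → 1
patient=Yara: ✓ → 27
patient=Tara: ✓ → 19
patient=Vik: ✓ → 1
patient=Bob: ✗
patient=Alice: ✓ → 12
triage_avg = (95 + 40 + 65 + 13 + 1 + 27 + 19 + 1 + 12) / 9 = 30.3333333333
—
[er_max: ward IN ('ER', 'PED') AND triage >= 1]
patient=Xiu: ✓ → 95
patient=Diego: ✗
patient=Ines: ✓ → 65
patient=Omar: ✗
patient=Kai: ✓ → 25
patient=Sven: ✓ → 1
patient=Yara: ✓ → 27
patient=Tara: ✗
patient=Vik: ✗
patient=Bob: ✗
patient=Alice: ✗
er_max = MAX(95, 65, 25, 1, 27) = 95

triage_avg=30.3333333333, er_max=95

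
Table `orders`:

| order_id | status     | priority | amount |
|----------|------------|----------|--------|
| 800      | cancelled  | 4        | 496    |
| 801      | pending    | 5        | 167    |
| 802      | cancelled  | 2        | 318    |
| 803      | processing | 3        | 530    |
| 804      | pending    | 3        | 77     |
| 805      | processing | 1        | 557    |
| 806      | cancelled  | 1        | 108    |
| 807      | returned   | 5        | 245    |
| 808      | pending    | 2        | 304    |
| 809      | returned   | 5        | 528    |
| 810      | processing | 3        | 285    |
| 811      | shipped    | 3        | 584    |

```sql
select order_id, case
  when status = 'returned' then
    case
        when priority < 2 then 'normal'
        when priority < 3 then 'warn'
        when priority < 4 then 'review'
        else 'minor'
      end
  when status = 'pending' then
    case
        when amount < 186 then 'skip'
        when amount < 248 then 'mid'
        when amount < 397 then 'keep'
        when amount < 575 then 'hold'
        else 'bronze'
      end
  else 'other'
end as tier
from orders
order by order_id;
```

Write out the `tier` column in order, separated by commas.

other, skip, other, other, skip, other, other, minor, keep, minor, other, other

order_id=800: status='cancelled' → outer ELSE → other
order_id=801: status='pending' → inner[amount < 186] → skip
order_id=802: status='cancelled' → outer ELSE → other
order_id=803: status='processing' → outer ELSE → other
order_id=804: status='pending' → inner[amount < 186] → skip
order_id=805: status='processing' → outer ELSE → other
order_id=806: status='cancelled' → outer ELSE → other
order_id=807: status='returned' → inner[ELSE] → minor
order_id=808: status='pending' → inner[amount < 397] → keep
order_id=809: status='returned' → inner[ELSE] → minor
order_id=810: status='processing' → outer ELSE → other
order_id=811: status='shipped' → outer ELSE → other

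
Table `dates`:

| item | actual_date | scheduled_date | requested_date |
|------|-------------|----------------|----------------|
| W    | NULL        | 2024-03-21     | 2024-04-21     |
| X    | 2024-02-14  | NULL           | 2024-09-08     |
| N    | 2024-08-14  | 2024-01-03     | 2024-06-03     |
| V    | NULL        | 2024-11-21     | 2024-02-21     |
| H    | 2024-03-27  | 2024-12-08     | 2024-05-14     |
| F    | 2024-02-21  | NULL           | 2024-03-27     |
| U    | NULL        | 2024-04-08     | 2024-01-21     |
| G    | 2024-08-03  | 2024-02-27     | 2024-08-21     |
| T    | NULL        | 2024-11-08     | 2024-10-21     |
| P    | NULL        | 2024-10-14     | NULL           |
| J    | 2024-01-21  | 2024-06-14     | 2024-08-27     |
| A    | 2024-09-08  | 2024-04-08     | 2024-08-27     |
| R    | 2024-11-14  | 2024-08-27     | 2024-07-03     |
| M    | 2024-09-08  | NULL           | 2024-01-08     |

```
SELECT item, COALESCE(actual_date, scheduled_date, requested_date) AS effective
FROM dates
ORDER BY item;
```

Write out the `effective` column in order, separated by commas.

2024-09-08, 2024-02-21, 2024-08-03, 2024-03-27, 2024-01-21, 2024-09-08, 2024-08-14, 2024-10-14, 2024-11-14, 2024-11-08, 2024-04-08, 2024-11-21, 2024-03-21, 2024-02-14

item=A: actual_date=2024-09-08 → 2024-09-08
item=F: actual_date=2024-02-21 → 2024-02-21
item=G: actual_date=2024-08-03 → 2024-08-03
item=H: actual_date=2024-03-27 → 2024-03-27
item=J: actual_date=2024-01-21 → 2024-01-21
item=M: actual_date=2024-09-08 → 2024-09-08
item=N: actual_date=2024-08-14 → 2024-08-14
item=P: actual_date=NULL, scheduled_date=2024-10-14 → 2024-10-14
item=R: actual_date=2024-11-14 → 2024-11-14
item=T: actual_date=NULL, scheduled_date=2024-11-08 → 2024-11-08
item=U: actual_date=NULL, scheduled_date=2024-04-08 → 2024-04-08
item=V: actual_date=NULL, scheduled_date=2024-11-21 → 2024-11-21
item=W: actual_date=NULL, scheduled_date=2024-03-21 → 2024-03-21
item=X: actual_date=2024-02-14 → 2024-02-14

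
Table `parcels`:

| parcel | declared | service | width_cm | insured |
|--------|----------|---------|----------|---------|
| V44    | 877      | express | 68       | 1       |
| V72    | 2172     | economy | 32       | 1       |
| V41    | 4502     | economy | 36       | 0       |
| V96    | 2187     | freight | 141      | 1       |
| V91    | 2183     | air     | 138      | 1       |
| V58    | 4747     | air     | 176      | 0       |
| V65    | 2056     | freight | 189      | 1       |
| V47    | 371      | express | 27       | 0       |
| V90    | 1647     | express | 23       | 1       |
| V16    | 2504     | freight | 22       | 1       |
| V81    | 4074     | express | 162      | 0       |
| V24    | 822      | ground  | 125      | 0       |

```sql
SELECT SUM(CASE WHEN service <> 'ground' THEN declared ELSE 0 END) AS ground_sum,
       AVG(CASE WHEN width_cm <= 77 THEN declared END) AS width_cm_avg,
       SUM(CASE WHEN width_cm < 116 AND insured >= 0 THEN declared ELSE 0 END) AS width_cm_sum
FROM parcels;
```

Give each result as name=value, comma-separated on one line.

[ground_sum: service <> 'ground']
parcel=V44: ✓ → 877
parcel=V72: ✓ → 2172
parcel=V41: ✓ → 4502
parcel=V96: ✓ → 2187
parcel=V91: ✓ → 2183
parcel=V58: ✓ → 4747
parcel=V65: ✓ → 2056
parcel=V47: ✓ → 371
parcel=V90: ✓ → 1647
parcel=V16: ✓ → 2504
parcel=V81: ✓ → 4074
parcel=V24: ✗
ground_sum = 877 + 2172 + 4502 + 2187 + 2183 + 4747 + 2056 + 371 + 1647 + 2504 + 4074 = 27320
—
[width_cm_avg: width_cm <= 77]
parcel=V44: ✓ → 877
parcel=V72: ✓ → 2172
parcel=V41: ✓ → 4502
parcel=V96: ✗
parcel=V91: ✗
parcel=V58: ✗
parcel=V65: ✗
parcel=V47: ✓ → 371
parcel=V90: ✓ → 1647
parcel=V16: ✓ → 2504
parcel=V81: ✗
parcel=V24: ✗
width_cm_avg = (877 + 2172 + 4502 + 371 + 1647 + 2504) / 6 = 2012.1666666667
—
[width_cm_sum: width_cm < 116 AND insured >= 0]
parcel=V44: ✓ → 877
parcel=V72: ✓ → 2172
parcel=V41: ✓ → 4502
parcel=V96: ✗
parcel=V91: ✗
parcel=V58: ✗
parcel=V65: ✗
parcel=V47: ✓ → 371
parcel=V90: ✓ → 1647
parcel=V16: ✓ → 2504
parcel=V81: ✗
parcel=V24: ✗
width_cm_sum = 877 + 2172 + 4502 + 371 + 1647 + 2504 = 12073

ground_sum=27320, width_cm_avg=2012.1666666667, width_cm_sum=12073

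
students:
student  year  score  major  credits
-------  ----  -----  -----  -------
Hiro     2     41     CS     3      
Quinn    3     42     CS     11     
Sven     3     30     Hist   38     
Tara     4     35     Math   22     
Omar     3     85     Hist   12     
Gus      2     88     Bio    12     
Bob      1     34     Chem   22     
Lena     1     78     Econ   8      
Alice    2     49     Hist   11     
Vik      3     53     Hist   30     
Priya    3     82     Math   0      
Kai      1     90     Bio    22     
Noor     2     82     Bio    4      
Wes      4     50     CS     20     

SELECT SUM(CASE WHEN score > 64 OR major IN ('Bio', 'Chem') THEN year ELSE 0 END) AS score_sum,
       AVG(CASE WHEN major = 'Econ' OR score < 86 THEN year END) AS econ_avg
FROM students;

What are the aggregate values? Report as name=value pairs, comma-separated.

score_sum=13, econ_avg=2.5833333333

[score_sum: score > 64 OR major IN ('Bio', 'Chem')]
student=Hiro: ✗
student=Quinn: ✗
student=Sven: ✗
student=Tara: ✗
student=Omar: ✓ → 3
student=Gus: ✓ → 2
student=Bob: ✓ → 1
student=Lena: ✓ → 1
student=Alice: ✗
student=Vik: ✗
student=Priya: ✓ → 3
student=Kai: ✓ → 1
student=Noor: ✓ → 2
student=Wes: ✗
score_sum = 3 + 2 + 1 + 1 + 3 + 1 + 2 = 13
—
[econ_avg: major = 'Econ' OR score < 86]
student=Hiro: ✓ → 2
student=Quinn: ✓ → 3
student=Sven: ✓ → 3
student=Tara: ✓ → 4
student=Omar: ✓ → 3
student=Gus: ✗
student=Bob: ✓ → 1
student=Lena: ✓ → 1
student=Alice: ✓ → 2
student=Vik: ✓ → 3
student=Priya: ✓ → 3
student=Kai: ✗
student=Noor: ✓ → 2
student=Wes: ✓ → 4
econ_avg = (2 + 3 + 3 + 4 + 3 + 1 + 1 + 2 + 3 + 3 + 2 + 4) / 12 = 2.5833333333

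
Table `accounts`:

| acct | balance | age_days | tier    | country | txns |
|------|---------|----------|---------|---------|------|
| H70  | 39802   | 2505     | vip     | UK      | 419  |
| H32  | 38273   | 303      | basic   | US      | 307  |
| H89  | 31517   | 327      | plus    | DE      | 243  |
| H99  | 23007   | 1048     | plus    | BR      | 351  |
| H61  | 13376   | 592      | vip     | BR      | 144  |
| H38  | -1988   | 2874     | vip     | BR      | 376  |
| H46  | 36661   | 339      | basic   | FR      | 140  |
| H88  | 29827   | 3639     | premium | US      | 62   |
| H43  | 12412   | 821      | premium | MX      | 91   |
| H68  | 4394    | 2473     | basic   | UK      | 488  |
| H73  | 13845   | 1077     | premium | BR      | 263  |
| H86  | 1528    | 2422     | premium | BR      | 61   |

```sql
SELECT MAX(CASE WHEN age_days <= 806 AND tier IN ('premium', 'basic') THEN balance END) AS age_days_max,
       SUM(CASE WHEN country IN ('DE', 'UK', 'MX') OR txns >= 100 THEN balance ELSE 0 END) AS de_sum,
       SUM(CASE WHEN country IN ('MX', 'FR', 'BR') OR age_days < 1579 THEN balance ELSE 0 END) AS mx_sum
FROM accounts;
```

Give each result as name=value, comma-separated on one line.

age_days_max=38273, de_sum=211299, mx_sum=168631

[age_days_max: age_days <= 806 AND tier IN ('premium', 'basic')]
acct=H70: ✗
acct=H32: ✓ → 38273
acct=H89: ✗
acct=H99: ✗
acct=H61: ✗
acct=H38: ✗
acct=H46: ✓ → 36661
acct=H88: ✗
acct=H43: ✗
acct=H68: ✗
acct=H73: ✗
acct=H86: ✗
age_days_max = MAX(38273, 36661) = 38273
—
[de_sum: country IN ('DE', 'UK', 'MX') OR txns >= 100]
acct=H70: ✓ → 39802
acct=H32: ✓ → 38273
acct=H89: ✓ → 31517
acct=H99: ✓ → 23007
acct=H61: ✓ → 13376
acct=H38: ✓ → -1988
acct=H46: ✓ → 36661
acct=H88: ✗
acct=H43: ✓ → 12412
acct=H68: ✓ → 4394
acct=H73: ✓ → 13845
acct=H86: ✗
de_sum = 39802 + 38273 + 31517 + 23007 + 13376 + -1988 + 36661 + 12412 + 4394 + 13845 = 211299
—
[mx_sum: country IN ('MX', 'FR', 'BR') OR age_days < 1579]
acct=H70: ✗
acct=H32: ✓ → 38273
acct=H89: ✓ → 31517
acct=H99: ✓ → 23007
acct=H61: ✓ → 13376
acct=H38: ✓ → -1988
acct=H46: ✓ → 36661
acct=H88: ✗
acct=H43: ✓ → 12412
acct=H68: ✗
acct=H73: ✓ → 13845
acct=H86: ✓ → 1528
mx_sum = 38273 + 31517 + 23007 + 13376 + -1988 + 36661 + 12412 + 13845 + 1528 = 168631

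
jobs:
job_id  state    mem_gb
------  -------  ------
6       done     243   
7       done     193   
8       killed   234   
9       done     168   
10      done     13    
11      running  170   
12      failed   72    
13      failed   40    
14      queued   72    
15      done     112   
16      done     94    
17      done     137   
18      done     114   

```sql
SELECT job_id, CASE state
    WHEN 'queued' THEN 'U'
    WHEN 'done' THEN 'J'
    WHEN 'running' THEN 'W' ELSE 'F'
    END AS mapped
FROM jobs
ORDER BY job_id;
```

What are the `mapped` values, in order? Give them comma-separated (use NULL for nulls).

J, J, F, J, J, W, F, F, U, J, J, J, J

job_id=6: state='done' → J
job_id=7: state='done' → J
job_id=8: ELSE → F
job_id=9: state='done' → J
job_id=10: state='done' → J
job_id=11: state='running' → W
job_id=12: ELSE → F
job_id=13: ELSE → F
job_id=14: state='queued' → U
job_id=15: state='done' → J
job_id=16: state='done' → J
job_id=17: state='done' → J
job_id=18: state='done' → J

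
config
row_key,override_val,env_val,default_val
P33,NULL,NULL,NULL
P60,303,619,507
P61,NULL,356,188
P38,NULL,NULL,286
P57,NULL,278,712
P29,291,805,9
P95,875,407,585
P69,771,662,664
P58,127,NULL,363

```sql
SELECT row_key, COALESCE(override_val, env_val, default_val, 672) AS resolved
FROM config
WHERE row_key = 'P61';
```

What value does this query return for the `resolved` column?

356

row_key = P61: override_val=NULL, env_val=356, default_val=188.
override_val=NULL, env_val=356 → 356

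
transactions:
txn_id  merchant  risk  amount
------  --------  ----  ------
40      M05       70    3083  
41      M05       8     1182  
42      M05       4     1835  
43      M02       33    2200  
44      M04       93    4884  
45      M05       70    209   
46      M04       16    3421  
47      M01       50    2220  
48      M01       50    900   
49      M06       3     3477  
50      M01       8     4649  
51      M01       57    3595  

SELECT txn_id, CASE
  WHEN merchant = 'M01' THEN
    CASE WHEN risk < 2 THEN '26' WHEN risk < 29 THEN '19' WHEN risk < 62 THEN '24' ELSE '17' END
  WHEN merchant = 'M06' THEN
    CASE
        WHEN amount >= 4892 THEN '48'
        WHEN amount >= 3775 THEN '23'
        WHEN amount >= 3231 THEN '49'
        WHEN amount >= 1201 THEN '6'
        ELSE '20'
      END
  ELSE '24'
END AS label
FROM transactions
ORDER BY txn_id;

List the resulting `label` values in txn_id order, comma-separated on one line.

txn_id=40: merchant='M05' → outer ELSE → 24
txn_id=41: merchant='M05' → outer ELSE → 24
txn_id=42: merchant='M05' → outer ELSE → 24
txn_id=43: merchant='M02' → outer ELSE → 24
txn_id=44: merchant='M04' → outer ELSE → 24
txn_id=45: merchant='M05' → outer ELSE → 24
txn_id=46: merchant='M04' → outer ELSE → 24
txn_id=47: merchant='M01' → inner[risk < 62] → 24
txn_id=48: merchant='M01' → inner[risk < 62] → 24
txn_id=49: merchant='M06' → inner[amount >= 3231] → 49
txn_id=50: merchant='M01' → inner[risk < 29] → 19
txn_id=51: merchant='M01' → inner[risk < 62] → 24

24, 24, 24, 24, 24, 24, 24, 24, 24, 49, 19, 24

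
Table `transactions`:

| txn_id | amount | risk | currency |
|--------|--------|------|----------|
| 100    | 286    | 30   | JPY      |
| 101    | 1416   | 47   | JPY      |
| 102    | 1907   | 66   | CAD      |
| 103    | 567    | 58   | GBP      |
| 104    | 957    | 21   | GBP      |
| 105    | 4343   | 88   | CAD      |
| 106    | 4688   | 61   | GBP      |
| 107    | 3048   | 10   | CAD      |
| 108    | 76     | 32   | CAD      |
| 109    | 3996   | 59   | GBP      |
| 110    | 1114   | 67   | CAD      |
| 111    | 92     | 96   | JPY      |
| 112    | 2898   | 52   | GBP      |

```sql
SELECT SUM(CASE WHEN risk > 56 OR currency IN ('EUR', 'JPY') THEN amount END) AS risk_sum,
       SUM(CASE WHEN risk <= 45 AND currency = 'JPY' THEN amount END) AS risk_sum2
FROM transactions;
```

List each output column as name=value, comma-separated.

risk_sum=18409, risk_sum2=286

[risk_sum: risk > 56 OR currency IN ('EUR', 'JPY')]
txn_id=100: ✓ → 286
txn_id=101: ✓ → 1416
txn_id=102: ✓ → 1907
txn_id=103: ✓ → 567
txn_id=104: ✗
txn_id=105: ✓ → 4343
txn_id=106: ✓ → 4688
txn_id=107: ✗
txn_id=108: ✗
txn_id=109: ✓ → 3996
txn_id=110: ✓ → 1114
txn_id=111: ✓ → 92
txn_id=112: ✗
risk_sum = 286 + 1416 + 1907 + 567 + 4343 + 4688 + 3996 + 1114 + 92 = 18409
—
[risk_sum2: risk <= 45 AND currency = 'JPY']
txn_id=100: ✓ → 286
txn_id=101: ✗
txn_id=102: ✗
txn_id=103: ✗
txn_id=104: ✗
txn_id=105: ✗
txn_id=106: ✗
txn_id=107: ✗
txn_id=108: ✗
txn_id=109: ✗
txn_id=110: ✗
txn_id=111: ✗
txn_id=112: ✗
risk_sum2 = 286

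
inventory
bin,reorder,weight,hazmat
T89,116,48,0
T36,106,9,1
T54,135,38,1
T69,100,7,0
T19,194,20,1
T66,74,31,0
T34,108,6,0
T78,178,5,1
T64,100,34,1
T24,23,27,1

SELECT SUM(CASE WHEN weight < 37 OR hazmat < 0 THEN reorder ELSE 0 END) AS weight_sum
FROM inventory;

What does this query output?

883

bin=T89: ✗
bin=T36: ✓ → 106
bin=T54: ✗
bin=T69: ✓ → 100
bin=T19: ✓ → 194
bin=T66: ✓ → 74
bin=T34: ✓ → 108
bin=T78: ✓ → 178
bin=T64: ✓ → 100
bin=T24: ✓ → 23
weight_sum = 106 + 100 + 194 + 74 + 108 + 178 + 100 + 23 = 883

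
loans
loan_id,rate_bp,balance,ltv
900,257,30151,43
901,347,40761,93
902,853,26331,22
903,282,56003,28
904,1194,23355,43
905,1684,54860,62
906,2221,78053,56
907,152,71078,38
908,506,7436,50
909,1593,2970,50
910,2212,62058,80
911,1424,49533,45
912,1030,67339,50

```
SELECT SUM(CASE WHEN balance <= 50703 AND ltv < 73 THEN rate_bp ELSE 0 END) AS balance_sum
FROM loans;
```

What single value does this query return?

5827

loan_id=900: ✓ → 257
loan_id=901: ✗
loan_id=902: ✓ → 853
loan_id=903: ✗
loan_id=904: ✓ → 1194
loan_id=905: ✗
loan_id=906: ✗
loan_id=907: ✗
loan_id=908: ✓ → 506
loan_id=909: ✓ → 1593
loan_id=910: ✗
loan_id=911: ✓ → 1424
loan_id=912: ✗
balance_sum = 257 + 853 + 1194 + 506 + 1593 + 1424 = 5827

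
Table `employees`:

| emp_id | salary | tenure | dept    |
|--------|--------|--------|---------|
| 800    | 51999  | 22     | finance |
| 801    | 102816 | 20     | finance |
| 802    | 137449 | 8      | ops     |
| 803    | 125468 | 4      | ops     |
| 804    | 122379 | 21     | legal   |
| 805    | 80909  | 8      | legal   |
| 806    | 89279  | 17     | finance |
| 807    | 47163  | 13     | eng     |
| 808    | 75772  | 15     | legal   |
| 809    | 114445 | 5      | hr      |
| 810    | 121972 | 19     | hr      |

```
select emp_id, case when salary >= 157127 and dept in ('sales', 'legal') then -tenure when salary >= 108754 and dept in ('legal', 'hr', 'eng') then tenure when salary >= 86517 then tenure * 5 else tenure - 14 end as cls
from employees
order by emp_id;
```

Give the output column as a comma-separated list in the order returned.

8, 100, 40, 20, 21, -6, 85, -1, 1, 5, 19

emp_id=800: ELSE → 8
emp_id=801: salary >= 86517 → 100
emp_id=802: salary >= 86517 → 40
emp_id=803: salary >= 86517 → 20
emp_id=804: salary >= 108754 and dept in ('legal', 'hr', 'eng') → 21
emp_id=805: ELSE → -6
emp_id=806: salary >= 86517 → 85
emp_id=807: ELSE → -1
emp_id=808: ELSE → 1
emp_id=809: salary >= 108754 and dept in ('legal', 'hr', 'eng') → 5
emp_id=810: salary >= 108754 and dept in ('legal', 'hr', 'eng') → 19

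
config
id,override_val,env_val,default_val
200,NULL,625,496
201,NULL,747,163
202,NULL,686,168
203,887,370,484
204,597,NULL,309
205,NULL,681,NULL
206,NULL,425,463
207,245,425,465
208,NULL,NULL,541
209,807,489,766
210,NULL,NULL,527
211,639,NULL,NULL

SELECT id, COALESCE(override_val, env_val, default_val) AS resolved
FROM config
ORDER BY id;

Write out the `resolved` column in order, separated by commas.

625, 747, 686, 887, 597, 681, 425, 245, 541, 807, 527, 639

id=200: override_val=NULL, env_val=625 → 625
id=201: override_val=NULL, env_val=747 → 747
id=202: override_val=NULL, env_val=686 → 686
id=203: override_val=887 → 887
id=204: override_val=597 → 597
id=205: override_val=NULL, env_val=681 → 681
id=206: override_val=NULL, env_val=425 → 425
id=207: override_val=245 → 245
id=208: override_val=NULL, env_val=NULL, default_val=541 → 541
id=209: override_val=807 → 807
id=210: override_val=NULL, env_val=NULL, default_val=527 → 527
id=211: override_val=639 → 639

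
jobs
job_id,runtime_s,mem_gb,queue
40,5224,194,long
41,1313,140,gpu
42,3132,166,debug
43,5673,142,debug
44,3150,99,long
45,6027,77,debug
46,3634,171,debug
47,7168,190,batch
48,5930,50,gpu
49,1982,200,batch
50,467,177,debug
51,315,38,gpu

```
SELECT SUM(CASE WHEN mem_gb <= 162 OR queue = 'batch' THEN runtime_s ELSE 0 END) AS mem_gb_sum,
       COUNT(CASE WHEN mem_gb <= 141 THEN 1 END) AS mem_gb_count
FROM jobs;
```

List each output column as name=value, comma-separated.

mem_gb_sum=31558, mem_gb_count=5

[mem_gb_sum: mem_gb <= 162 OR queue = 'batch']
job_id=40: ✗
job_id=41: ✓ → 1313
job_id=42: ✗
job_id=43: ✓ → 5673
job_id=44: ✓ → 3150
job_id=45: ✓ → 6027
job_id=46: ✗
job_id=47: ✓ → 7168
job_id=48: ✓ → 5930
job_id=49: ✓ → 1982
job_id=50: ✗
job_id=51: ✓ → 315
mem_gb_sum = 1313 + 5673 + 3150 + 6027 + 7168 + 5930 + 1982 + 315 = 31558
—
[mem_gb_count: mem_gb <= 141]
job_id=40: ✗
job_id=41: ✓ → 1
job_id=42: ✗
job_id=43: ✗
job_id=44: ✓ → 1
job_id=45: ✓ → 1
job_id=46: ✗
job_id=47: ✗
job_id=48: ✓ → 1
job_id=49: ✗
job_id=50: ✗
job_id=51: ✓ → 1
mem_gb_count = COUNT(1, 1, 1, 1, 1) = 5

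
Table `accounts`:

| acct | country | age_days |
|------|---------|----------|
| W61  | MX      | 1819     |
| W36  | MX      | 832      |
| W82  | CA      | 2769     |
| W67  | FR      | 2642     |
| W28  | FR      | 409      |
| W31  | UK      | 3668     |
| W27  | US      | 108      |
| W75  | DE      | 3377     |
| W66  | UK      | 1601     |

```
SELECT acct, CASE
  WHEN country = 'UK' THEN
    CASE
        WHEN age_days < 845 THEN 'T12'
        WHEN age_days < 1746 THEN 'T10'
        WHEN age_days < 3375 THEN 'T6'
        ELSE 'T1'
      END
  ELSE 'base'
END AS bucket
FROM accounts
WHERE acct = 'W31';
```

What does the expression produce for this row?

T1

acct = W31: country=UK, age_days=3668.
country='UK' → inner[ELSE] → T1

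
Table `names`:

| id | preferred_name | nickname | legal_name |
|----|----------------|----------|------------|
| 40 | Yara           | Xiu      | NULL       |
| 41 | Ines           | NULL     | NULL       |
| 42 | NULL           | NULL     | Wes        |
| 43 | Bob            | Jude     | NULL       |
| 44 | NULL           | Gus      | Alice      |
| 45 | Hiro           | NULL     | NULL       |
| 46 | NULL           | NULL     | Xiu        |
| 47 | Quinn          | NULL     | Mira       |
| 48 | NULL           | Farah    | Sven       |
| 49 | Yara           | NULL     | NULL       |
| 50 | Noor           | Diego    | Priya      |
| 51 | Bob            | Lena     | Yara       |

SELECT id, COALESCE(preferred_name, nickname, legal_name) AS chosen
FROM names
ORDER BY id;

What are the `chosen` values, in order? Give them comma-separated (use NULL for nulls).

Yara, Ines, Wes, Bob, Gus, Hiro, Xiu, Quinn, Farah, Yara, Noor, Bob

id=40: preferred_name=Yara → Yara
id=41: preferred_name=Ines → Ines
id=42: preferred_name=NULL, nickname=NULL, legal_name=Wes → Wes
id=43: preferred_name=Bob → Bob
id=44: preferred_name=NULL, nickname=Gus → Gus
id=45: preferred_name=Hiro → Hiro
id=46: preferred_name=NULL, nickname=NULL, legal_name=Xiu → Xiu
id=47: preferred_name=Quinn → Quinn
id=48: preferred_name=NULL, nickname=Farah → Farah
id=49: preferred_name=Yara → Yara
id=50: preferred_name=Noor → Noor
id=51: preferred_name=Bob → Bob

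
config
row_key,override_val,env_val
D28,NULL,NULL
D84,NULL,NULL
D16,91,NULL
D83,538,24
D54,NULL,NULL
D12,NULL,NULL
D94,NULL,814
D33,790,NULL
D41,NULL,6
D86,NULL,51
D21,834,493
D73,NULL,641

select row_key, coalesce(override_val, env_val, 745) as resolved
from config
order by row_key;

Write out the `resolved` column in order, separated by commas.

row_key=D12: override_val=NULL, env_val=NULL, → literal 745 → 745
row_key=D16: override_val=91 → 91
row_key=D21: override_val=834 → 834
row_key=D28: override_val=NULL, env_val=NULL, → literal 745 → 745
row_key=D33: override_val=790 → 790
row_key=D41: override_val=NULL, env_val=6 → 6
row_key=D54: override_val=NULL, env_val=NULL, → literal 745 → 745
row_key=D73: override_val=NULL, env_val=641 → 641
row_key=D83: override_val=538 → 538
row_key=D84: override_val=NULL, env_val=NULL, → literal 745 → 745
row_key=D86: override_val=NULL, env_val=51 → 51
row_key=D94: override_val=NULL, env_val=814 → 814

745, 91, 834, 745, 790, 6, 745, 641, 538, 745, 51, 814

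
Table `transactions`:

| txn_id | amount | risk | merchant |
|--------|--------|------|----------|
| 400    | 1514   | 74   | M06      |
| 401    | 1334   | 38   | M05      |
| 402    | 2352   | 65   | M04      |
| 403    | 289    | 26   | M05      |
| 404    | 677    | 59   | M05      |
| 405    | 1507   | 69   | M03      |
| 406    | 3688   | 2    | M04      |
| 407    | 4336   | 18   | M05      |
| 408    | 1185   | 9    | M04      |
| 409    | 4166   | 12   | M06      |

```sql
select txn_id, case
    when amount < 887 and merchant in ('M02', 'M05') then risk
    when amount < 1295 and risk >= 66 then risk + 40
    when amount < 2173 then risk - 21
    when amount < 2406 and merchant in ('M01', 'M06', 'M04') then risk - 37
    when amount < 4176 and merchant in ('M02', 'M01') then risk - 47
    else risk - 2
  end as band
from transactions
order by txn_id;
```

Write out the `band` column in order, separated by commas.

53, 17, 28, 26, 59, 48, 0, 16, -12, 10

txn_id=400: amount < 2173 → 53
txn_id=401: amount < 2173 → 17
txn_id=402: amount < 2406 and merchant in ('M01', 'M06', 'M04') → 28
txn_id=403: amount < 887 and merchant in ('M02', 'M05') → 26
txn_id=404: amount < 887 and merchant in ('M02', 'M05') → 59
txn_id=405: amount < 2173 → 48
txn_id=406: ELSE → 0
txn_id=407: ELSE → 16
txn_id=408: amount < 2173 → -12
txn_id=409: ELSE → 10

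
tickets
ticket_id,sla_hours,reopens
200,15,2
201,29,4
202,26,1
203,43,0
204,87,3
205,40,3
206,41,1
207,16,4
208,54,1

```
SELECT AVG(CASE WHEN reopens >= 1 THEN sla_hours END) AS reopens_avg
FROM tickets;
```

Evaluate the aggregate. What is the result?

38.5

ticket_id=200: ✓ → 15
ticket_id=201: ✓ → 29
ticket_id=202: ✓ → 26
ticket_id=203: ✗
ticket_id=204: ✓ → 87
ticket_id=205: ✓ → 40
ticket_id=206: ✓ → 41
ticket_id=207: ✓ → 16
ticket_id=208: ✓ → 54
reopens_avg = (15 + 29 + 26 + 87 + 40 + 41 + 16 + 54) / 8 = 38.5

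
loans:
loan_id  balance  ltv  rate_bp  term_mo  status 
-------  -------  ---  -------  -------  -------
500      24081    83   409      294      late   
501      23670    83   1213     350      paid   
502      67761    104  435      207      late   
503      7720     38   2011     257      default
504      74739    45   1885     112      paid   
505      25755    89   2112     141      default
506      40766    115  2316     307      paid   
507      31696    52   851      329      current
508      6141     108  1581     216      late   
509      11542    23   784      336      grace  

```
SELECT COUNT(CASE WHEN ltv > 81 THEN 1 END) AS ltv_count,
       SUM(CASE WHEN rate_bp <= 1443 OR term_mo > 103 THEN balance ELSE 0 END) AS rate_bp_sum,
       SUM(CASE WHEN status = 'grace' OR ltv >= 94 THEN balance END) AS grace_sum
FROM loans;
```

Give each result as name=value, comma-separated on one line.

ltv_count=6, rate_bp_sum=313871, grace_sum=126210

[ltv_count: ltv > 81]
loan_id=500: ✓ → 1
loan_id=501: ✓ → 1
loan_id=502: ✓ → 1
loan_id=503: ✗
loan_id=504: ✗
loan_id=505: ✓ → 1
loan_id=506: ✓ → 1
loan_id=507: ✗
loan_id=508: ✓ → 1
loan_id=509: ✗
ltv_count = COUNT(1, 1, 1, 1, 1, 1) = 6
—
[rate_bp_sum: rate_bp <= 1443 OR term_mo > 103]
loan_id=500: ✓ → 24081
loan_id=501: ✓ → 23670
loan_id=502: ✓ → 67761
loan_id=503: ✓ → 7720
loan_id=504: ✓ → 74739
loan_id=505: ✓ → 25755
loan_id=506: ✓ → 40766
loan_id=507: ✓ → 31696
loan_id=508: ✓ → 6141
loan_id=509: ✓ → 11542
rate_bp_sum = 24081 + 23670 + 67761 + 7720 + 74739 + 25755 + 40766 + 31696 + 6141 + 11542 = 313871
—
[grace_sum: status = 'grace' OR ltv >= 94]
loan_id=500: ✗
loan_id=501: ✗
loan_id=502: ✓ → 67761
loan_id=503: ✗
loan_id=504: ✗
loan_id=505: ✗
loan_id=506: ✓ → 40766
loan_id=507: ✗
loan_id=508: ✓ → 6141
loan_id=509: ✓ → 11542
grace_sum = 67761 + 40766 + 6141 + 11542 = 126210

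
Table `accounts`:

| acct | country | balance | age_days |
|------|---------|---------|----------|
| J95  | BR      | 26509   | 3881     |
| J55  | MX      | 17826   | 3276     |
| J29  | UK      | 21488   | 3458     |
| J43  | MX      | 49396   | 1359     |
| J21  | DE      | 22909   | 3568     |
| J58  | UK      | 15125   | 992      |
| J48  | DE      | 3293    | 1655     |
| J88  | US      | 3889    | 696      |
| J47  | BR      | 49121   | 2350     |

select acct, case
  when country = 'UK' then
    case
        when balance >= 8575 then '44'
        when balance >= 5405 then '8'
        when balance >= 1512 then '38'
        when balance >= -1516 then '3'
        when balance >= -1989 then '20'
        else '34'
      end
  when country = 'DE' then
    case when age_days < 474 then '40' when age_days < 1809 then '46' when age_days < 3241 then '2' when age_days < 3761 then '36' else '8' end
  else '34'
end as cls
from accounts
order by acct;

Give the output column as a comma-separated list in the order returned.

36, 44, 34, 34, 46, 34, 44, 34, 34

acct=J21: country='DE' → inner[age_days < 3761] → 36
acct=J29: country='UK' → inner[balance >= 8575] → 44
acct=J43: country='MX' → outer ELSE → 34
acct=J47: country='BR' → outer ELSE → 34
acct=J48: country='DE' → inner[age_days < 1809] → 46
acct=J55: country='MX' → outer ELSE → 34
acct=J58: country='UK' → inner[balance >= 8575] → 44
acct=J88: country='US' → outer ELSE → 34
acct=J95: country='BR' → outer ELSE → 34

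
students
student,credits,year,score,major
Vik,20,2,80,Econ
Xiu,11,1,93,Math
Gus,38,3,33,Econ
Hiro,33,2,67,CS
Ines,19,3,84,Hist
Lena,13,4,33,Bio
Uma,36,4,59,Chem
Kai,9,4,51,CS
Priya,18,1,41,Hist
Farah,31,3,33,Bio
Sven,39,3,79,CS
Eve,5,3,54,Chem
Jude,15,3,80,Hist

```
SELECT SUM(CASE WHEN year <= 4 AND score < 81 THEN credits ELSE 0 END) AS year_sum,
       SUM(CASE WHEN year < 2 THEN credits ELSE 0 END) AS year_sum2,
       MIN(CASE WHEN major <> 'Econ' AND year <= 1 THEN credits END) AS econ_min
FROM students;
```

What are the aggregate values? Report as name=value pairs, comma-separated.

year_sum=257, year_sum2=29, econ_min=11

[year_sum: year <= 4 AND score < 81]
student=Vik: ✓ → 20
student=Xiu: ✗
student=Gus: ✓ → 38
student=Hiro: ✓ → 33
student=Ines: ✗
student=Lena: ✓ → 13
student=Uma: ✓ → 36
student=Kai: ✓ → 9
student=Priya: ✓ → 18
student=Farah: ✓ → 31
student=Sven: ✓ → 39
student=Eve: ✓ → 5
student=Jude: ✓ → 15
year_sum = 20 + 38 + 33 + 13 + 36 + 9 + 18 + 31 + 39 + 5 + 15 = 257
—
[year_sum2: year < 2]
student=Vik: ✗
student=Xiu: ✓ → 11
student=Gus: ✗
student=Hiro: ✗
student=Ines: ✗
student=Lena: ✗
student=Uma: ✗
student=Kai: ✗
student=Priya: ✓ → 18
student=Farah: ✗
student=Sven: ✗
student=Eve: ✗
student=Jude: ✗
year_sum2 = 11 + 18 = 29
—
[econ_min: major <> 'Econ' AND year <= 1]
student=Vik: ✗
student=Xiu: ✓ → 11
student=Gus: ✗
student=Hiro: ✗
student=Ines: ✗
student=Lena: ✗
student=Uma: ✗
student=Kai: ✗
student=Priya: ✓ → 18
student=Farah: ✗
student=Sven: ✗
student=Eve: ✗
student=Jude: ✗
econ_min = MIN(11, 18) = 11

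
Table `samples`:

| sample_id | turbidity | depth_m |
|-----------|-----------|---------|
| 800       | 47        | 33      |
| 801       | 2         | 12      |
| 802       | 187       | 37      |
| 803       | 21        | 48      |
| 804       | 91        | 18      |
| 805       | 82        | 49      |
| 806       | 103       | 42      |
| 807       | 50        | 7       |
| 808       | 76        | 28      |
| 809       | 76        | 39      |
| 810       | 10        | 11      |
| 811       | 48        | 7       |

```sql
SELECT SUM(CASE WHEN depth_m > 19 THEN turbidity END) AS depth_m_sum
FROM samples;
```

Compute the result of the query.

sample_id=800: ✓ → 47
sample_id=801: ✗
sample_id=802: ✓ → 187
sample_id=803: ✓ → 21
sample_id=804: ✗
sample_id=805: ✓ → 82
sample_id=806: ✓ → 103
sample_id=807: ✗
sample_id=808: ✓ → 76
sample_id=809: ✓ → 76
sample_id=810: ✗
sample_id=811: ✗
depth_m_sum = 47 + 187 + 21 + 82 + 103 + 76 + 76 = 592

592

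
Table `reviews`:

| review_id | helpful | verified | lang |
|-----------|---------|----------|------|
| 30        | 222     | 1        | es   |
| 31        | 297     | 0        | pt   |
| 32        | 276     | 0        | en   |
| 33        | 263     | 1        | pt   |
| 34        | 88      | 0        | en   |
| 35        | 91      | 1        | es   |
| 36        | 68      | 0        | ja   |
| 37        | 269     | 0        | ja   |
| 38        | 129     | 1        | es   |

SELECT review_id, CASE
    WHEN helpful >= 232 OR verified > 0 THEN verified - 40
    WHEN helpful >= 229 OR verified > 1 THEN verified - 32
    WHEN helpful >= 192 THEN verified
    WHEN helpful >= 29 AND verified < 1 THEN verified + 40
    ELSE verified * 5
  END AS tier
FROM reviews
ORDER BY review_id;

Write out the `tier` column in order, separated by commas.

-39, -40, -40, -39, 40, -39, 40, -40, -39

review_id=30: helpful >= 232 OR verified > 0 → -39
review_id=31: helpful >= 232 OR verified > 0 → -40
review_id=32: helpful >= 232 OR verified > 0 → -40
review_id=33: helpful >= 232 OR verified > 0 → -39
review_id=34: helpful >= 29 AND verified < 1 → 40
review_id=35: helpful >= 232 OR verified > 0 → -39
review_id=36: helpful >= 29 AND verified < 1 → 40
review_id=37: helpful >= 232 OR verified > 0 → -40
review_id=38: helpful >= 232 OR verified > 0 → -39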